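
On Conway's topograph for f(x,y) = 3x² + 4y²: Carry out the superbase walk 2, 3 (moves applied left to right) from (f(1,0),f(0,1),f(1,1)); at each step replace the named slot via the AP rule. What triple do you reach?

start (3,4,7) = (f(1,0),f(0,1),f(1,1))
replace slot 2: 2·(3+7) − 4 = 16 → (3,16,7)
replace slot 3: 2·(3+16) − 7 = 31 → (3,16,31)

3,16,31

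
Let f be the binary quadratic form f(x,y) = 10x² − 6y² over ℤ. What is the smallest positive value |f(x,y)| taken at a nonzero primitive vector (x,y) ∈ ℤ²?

descent: ρ → (-6,12,4)  [lands on river]
river: ρ → (4,12,-6)
closes: descent 1, river 2
min |a| on river = 4

4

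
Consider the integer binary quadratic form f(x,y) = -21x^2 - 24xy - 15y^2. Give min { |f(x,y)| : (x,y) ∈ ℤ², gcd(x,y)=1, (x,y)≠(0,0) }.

translate: b→-18 (≡24 mod 42), so (21,24,15)→(21,-18,12)
flip: (21,-18,12)→(12,18,21)
translate: b→-6 (≡18 mod 24), so (12,18,21)→(12,-6,15)
reduced (well bottom): (12,-6,15) with a≤c, −a<b≤a
well minimum |f| = |-12| = 12 (negative-definite)

12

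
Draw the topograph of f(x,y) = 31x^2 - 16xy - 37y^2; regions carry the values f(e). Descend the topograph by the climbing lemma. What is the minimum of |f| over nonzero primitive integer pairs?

descent: ρ → (-37,16,31)  [lands on river]
river: ρ → (31,46,-22)
river: ρ → (-22,42,35)
river: ρ → (35,28,-29)
river: ρ → (-29,30,34)
river: ρ → (34,38,-25)
river: ρ → (-25,62,10)
river: ρ → (10,58,-37)
closes: descent 1, river 8
min |a| on river = 10

10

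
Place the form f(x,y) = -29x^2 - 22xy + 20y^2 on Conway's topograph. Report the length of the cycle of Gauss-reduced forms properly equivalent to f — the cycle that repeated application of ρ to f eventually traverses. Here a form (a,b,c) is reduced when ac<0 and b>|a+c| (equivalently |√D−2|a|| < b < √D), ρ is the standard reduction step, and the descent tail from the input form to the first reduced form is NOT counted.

D = 2804, ⌊√D⌋ = 52
descent: ρ → (20,22,-29)  [lands on river]
river: ρ → (-29,36,13)
river: ρ → (13,42,-20)
river: ρ → (-20,38,17)
river: ρ → (17,30,-28)
river: ρ → (-28,26,19)
river: ρ → (19,50,-4)
river: ρ → (-4,46,43)
river: ρ → (43,40,-7)
river: ρ → (-7,44,31)
river: ρ → (31,18,-20)
river: ρ → (-20,22,29)
river: ρ → (29,36,-13)
river: ρ → (-13,42,20)
river: ρ → (20,38,-17)
river: ρ → (-17,30,28)
river: ρ → (28,26,-19)
river: ρ → (-19,50,4)
river: ρ → (4,46,-43)
river: ρ → (-43,40,7)
river: ρ → (7,44,-31)
river: ρ → (-31,18,20)
ρ-cycle length = 22 (tail of 1 descent step not counted)

22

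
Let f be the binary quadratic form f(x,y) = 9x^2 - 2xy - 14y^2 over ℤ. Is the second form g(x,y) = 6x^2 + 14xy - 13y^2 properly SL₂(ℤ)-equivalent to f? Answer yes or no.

D₁ = 508, D₂ = 508
river cycle of f (length 12): (9, 16, -7), (-7, 12, 13), (13, 14, -6), (-6, 22, 1), (1, 22, -6), (-6, 14, 13), (13, 12, -7), (-7, 16, 9), (9, 20, -3), (-3, 22, 2), … (2 more)
river cycle of g (length 12): (-13, 12, 7), (7, 16, -9), (-9, 20, 3), (3, 22, -2), (-2, 22, 3), (3, 20, -9), (-9, 16, 7), (7, 12, -13), (-13, 14, 6), (6, 22, -1), … (2 more)
cycles differ ⇒ inequivalent

no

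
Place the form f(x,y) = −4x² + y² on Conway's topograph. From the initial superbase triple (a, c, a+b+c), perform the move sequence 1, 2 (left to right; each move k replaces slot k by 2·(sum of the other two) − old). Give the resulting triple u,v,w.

start (-4,1,-3) = (f(1,0),f(0,1),f(1,1))
replace slot 1: 2·(1+(-3)) − (-4) = 0 → (0,1,-3)
replace slot 2: 2·(0+(-3)) − 1 = -7 → (0,-7,-3)

0,-7,-3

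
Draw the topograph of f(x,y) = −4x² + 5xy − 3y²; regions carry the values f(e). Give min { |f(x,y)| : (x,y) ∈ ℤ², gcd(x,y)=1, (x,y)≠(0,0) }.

translate: b→3 (≡-5 mod 8), so (4,-5,3)→(4,3,2)
flip: (4,3,2)→(2,-3,4)
translate: b→1 (≡-3 mod 4), so (2,-3,4)→(2,1,3)
reduced (well bottom): (2,1,3) with a≤c, −a<b≤a
well minimum |f| = |-2| = 2 (negative-definite)

2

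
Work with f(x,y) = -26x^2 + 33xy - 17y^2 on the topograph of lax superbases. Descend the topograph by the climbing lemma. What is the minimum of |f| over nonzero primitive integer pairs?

translate: b→19 (≡-33 mod 52), so (26,-33,17)→(26,19,10)
flip: (26,19,10)→(10,-19,26)
translate: b→1 (≡-19 mod 20), so (10,-19,26)→(10,1,17)
reduced (well bottom): (10,1,17) with a≤c, −a<b≤a
well minimum |f| = |-10| = 10 (negative-definite)

10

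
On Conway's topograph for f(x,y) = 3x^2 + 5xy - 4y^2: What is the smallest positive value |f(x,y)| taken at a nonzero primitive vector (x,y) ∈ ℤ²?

river: ρ → (-4,3,4)
river: ρ → (4,5,-3)
river: ρ → (-3,7,2)
river: ρ → (2,5,-6)
river: ρ → (-6,7,1)
river: ρ → (1,7,-6)
river: ρ → (-6,5,2)
river: ρ → (2,7,-3)
river: ρ → (-3,5,4)
river: ρ → (4,3,-4)
river: ρ → (-4,5,3)
river: ρ → (3,7,-2)
river: ρ → (-2,5,6)
river: ρ → (6,7,-1)
river: ρ → (-1,7,6)
river: ρ → (6,5,-2)
river: ρ → (-2,7,3)
river: ρ → (3,5,-4)
closes: descent 0, river 18
min |a| on river = 1

1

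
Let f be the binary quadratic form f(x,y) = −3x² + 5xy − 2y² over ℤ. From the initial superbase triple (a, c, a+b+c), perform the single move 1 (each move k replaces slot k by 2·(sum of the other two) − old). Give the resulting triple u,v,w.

start (-3,-2,0) = (f(1,0),f(0,1),f(1,1))
replace slot 1: 2·((-2)+0) − (-3) = -1 → (-1,-2,0)

-1,-2,0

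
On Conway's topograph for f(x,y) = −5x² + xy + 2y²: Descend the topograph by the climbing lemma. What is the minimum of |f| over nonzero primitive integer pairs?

descent: ρ → (2,3,-4)  [lands on river]
river: ρ → (-4,5,1)
river: ρ → (1,5,-4)
river: ρ → (-4,3,2)
river: ρ → (2,5,-2)
river: ρ → (-2,3,4)
river: ρ → (4,5,-1)
river: ρ → (-1,5,4)
river: ρ → (4,3,-2)
river: ρ → (-2,5,2)
closes: descent 1, river 10
min |a| on river = 1

1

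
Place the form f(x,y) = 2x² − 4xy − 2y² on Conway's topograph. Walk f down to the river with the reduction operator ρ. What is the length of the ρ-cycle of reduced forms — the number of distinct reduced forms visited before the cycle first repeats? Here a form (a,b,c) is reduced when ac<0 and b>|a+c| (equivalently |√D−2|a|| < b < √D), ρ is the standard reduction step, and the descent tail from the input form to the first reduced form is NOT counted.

D = 32, ⌊√D⌋ = 5
descent: ρ → (-2,4,2)  [lands on river]
river: ρ → (2,4,-2)
ρ-cycle length = 2 (tail of 1 descent step not counted)

2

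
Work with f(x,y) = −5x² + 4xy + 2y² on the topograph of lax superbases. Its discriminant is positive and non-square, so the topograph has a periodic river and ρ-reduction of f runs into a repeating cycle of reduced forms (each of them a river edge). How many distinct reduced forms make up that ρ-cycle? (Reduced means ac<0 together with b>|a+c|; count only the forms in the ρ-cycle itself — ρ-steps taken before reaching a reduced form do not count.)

D = 56, ⌊√D⌋ = 7
river: ρ → (2,4,-5)
river: ρ → (-5,6,1)
river: ρ → (1,6,-5)
river: ρ → (-5,4,2)
ρ-cycle length = 4 (tail of 0 descent steps not counted)

4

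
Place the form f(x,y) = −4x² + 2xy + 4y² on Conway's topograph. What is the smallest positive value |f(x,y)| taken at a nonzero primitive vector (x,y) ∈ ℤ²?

river: ρ → (4,6,-2)
river: ρ → (-2,6,4)
river: ρ → (4,2,-4)
river: ρ → (-4,6,2)
river: ρ → (2,6,-4)
river: ρ → (-4,2,4)
closes: descent 0, river 6
min |a| on river = 2

2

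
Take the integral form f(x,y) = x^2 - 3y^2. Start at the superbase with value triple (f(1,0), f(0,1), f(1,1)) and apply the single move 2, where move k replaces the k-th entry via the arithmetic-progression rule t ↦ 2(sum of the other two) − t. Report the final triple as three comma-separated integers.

start (1,-3,-2) = (f(1,0),f(0,1),f(1,1))
replace slot 2: 2·(1+(-2)) − (-3) = 1 → (1,1,-2)

1,1,-2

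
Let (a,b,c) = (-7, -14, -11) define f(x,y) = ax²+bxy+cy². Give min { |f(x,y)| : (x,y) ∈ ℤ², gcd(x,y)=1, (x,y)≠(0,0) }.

translate: b→0 (≡14 mod 14), so (7,14,11)→(7,0,4)
flip: (7,0,4)→(4,0,7)
reduced (well bottom): (4,0,7) with a≤c, −a<b≤a
well minimum |f| = |-4| = 4 (negative-definite)

4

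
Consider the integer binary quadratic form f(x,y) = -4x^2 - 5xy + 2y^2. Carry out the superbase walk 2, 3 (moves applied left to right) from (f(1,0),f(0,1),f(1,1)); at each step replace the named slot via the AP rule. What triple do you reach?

start (-4,2,-7) = (f(1,0),f(0,1),f(1,1))
replace slot 2: 2·((-4)+(-7)) − 2 = -24 → (-4,-24,-7)
replace slot 3: 2·((-4)+(-24)) − (-7) = -49 → (-4,-24,-49)

-4,-24,-49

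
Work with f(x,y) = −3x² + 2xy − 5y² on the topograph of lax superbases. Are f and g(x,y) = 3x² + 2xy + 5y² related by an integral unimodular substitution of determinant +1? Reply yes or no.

D₁ = -56, D₂ = -56
f is negative-definite; reduce −f:
−f: reduced (well bottom): (3,-2,5) with a≤c, −a<b≤a
flip sign back: reduced form of f is (-3,2,-5)
g: reduced (well bottom): (3,2,5) with a≤c, −a<b≤a
reduced forms (-3, 2, -5) vs (3, 2, 5) ⇒ inequivalent

no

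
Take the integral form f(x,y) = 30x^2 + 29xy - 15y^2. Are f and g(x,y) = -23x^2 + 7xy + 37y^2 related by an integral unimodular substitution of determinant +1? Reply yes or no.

D₁ = 2641, D₂ = 3453
discriminants differ ⇒ not SL₂(ℤ)-equivalent

no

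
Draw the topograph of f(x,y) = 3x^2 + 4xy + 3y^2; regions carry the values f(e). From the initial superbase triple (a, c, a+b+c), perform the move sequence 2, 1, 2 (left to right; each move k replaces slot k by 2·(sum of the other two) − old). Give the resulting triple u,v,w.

start (3,3,10) = (f(1,0),f(0,1),f(1,1))
replace slot 2: 2·(3+10) − 3 = 23 → (3,23,10)
replace slot 1: 2·(23+10) − 3 = 63 → (63,23,10)
replace slot 2: 2·(63+10) − 23 = 123 → (63,123,10)

63,123,10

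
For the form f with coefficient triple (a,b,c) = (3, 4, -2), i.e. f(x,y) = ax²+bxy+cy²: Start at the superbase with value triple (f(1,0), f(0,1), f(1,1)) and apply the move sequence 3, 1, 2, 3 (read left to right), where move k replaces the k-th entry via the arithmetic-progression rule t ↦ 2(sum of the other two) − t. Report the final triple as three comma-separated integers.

start (3,-2,5) = (f(1,0),f(0,1),f(1,1))
replace slot 3: 2·(3+(-2)) − 5 = -3 → (3,-2,-3)
replace slot 1: 2·((-2)+(-3)) − 3 = -13 → (-13,-2,-3)
replace slot 2: 2·((-13)+(-3)) − (-2) = -30 → (-13,-30,-3)
replace slot 3: 2·((-13)+(-30)) − (-3) = -83 → (-13,-30,-83)

-13,-30,-83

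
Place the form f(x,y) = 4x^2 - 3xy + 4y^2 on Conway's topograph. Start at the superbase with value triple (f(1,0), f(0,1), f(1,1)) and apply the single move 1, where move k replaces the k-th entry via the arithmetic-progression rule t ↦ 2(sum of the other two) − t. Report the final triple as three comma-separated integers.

start (4,4,5) = (f(1,0),f(0,1),f(1,1))
replace slot 1: 2·(4+5) − 4 = 14 → (14,4,5)

14,4,5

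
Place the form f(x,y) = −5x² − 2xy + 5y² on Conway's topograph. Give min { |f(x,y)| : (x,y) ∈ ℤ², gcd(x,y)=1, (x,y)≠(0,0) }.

descent: ρ → (5,2,-5)  [lands on river]
river: ρ → (-5,8,2)
river: ρ → (2,8,-5)
river: ρ → (-5,2,5)
river: ρ → (5,8,-2)
river: ρ → (-2,8,5)
closes: descent 1, river 6
min |a| on river = 2

2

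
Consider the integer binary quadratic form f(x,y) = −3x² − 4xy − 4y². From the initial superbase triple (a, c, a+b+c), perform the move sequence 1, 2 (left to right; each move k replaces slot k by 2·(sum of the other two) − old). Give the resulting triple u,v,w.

start (-3,-4,-11) = (f(1,0),f(0,1),f(1,1))
replace slot 1: 2·((-4)+(-11)) − (-3) = -27 → (-27,-4,-11)
replace slot 2: 2·((-27)+(-11)) − (-4) = -72 → (-27,-72,-11)

-27,-72,-11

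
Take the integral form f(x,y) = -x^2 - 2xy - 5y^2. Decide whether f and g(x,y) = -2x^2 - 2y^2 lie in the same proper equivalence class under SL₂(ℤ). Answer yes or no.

D₁ = -16, D₂ = -16
f is negative-definite; reduce −f:
−f: translate: b→0 (≡2 mod 2), so (1,2,5)→(1,0,4)
−f: reduced (well bottom): (1,0,4) with a≤c, −a<b≤a
flip sign back: reduced form of f is (-1,0,-4)
g is negative-definite; reduce −g:
−g: reduced (well bottom): (2,0,2) with a≤c, −a<b≤a
flip sign back: reduced form of g is (-2,0,-2)
reduced forms (-1, 0, -4) vs (-2, 0, -2) ⇒ inequivalent

no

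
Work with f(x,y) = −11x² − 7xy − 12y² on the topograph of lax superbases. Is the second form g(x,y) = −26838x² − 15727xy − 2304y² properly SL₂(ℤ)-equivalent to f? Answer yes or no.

D₁ = -479, D₂ = -479
f is negative-definite; reduce −f:
−f: reduced (well bottom): (11,7,12) with a≤c, −a<b≤a
flip sign back: reduced form of f is (-11,-7,-12)
g is negative-definite; reduce −g:
−g: flip: (26838,15727,2304)→(2304,-15727,26838)
−g: translate: b→-1903 (≡-15727 mod 4608), so (2304,-15727,26838)→(2304,-1903,393)
−g: flip: (2304,-1903,393)→(393,1903,2304)
−g: translate: b→331 (≡1903 mod 786), so (393,1903,2304)→(393,331,70)
−g: flip: (393,331,70)→(70,-331,393)
−g: translate: b→-51 (≡-331 mod 140), so (70,-331,393)→(70,-51,11)
−g: flip: (70,-51,11)→(11,51,70)
−g: translate: b→7 (≡51 mod 22), so (11,51,70)→(11,7,12)
−g: reduced (well bottom): (11,7,12) with a≤c, −a<b≤a
flip sign back: reduced form of g is (-11,-7,-12)
reduced forms (-11, -7, -12) vs (-11, -7, -12) ⇒ equivalent

yes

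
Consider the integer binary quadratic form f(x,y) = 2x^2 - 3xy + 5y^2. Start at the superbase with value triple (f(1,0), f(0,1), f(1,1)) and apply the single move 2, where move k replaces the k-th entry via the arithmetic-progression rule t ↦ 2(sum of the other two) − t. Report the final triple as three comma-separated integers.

start (2,5,4) = (f(1,0),f(0,1),f(1,1))
replace slot 2: 2·(2+4) − 5 = 7 → (2,7,4)

2,7,4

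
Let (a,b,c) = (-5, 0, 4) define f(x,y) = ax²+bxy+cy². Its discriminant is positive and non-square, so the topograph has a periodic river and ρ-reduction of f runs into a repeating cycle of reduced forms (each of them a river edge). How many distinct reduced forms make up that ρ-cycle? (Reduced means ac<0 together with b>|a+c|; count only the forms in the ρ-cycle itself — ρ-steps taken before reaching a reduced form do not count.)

D = 80, ⌊√D⌋ = 8
descent: ρ → (4,8,-1)  [lands on river]
river: ρ → (-1,8,4)
ρ-cycle length = 2 (tail of 1 descent step not counted)

2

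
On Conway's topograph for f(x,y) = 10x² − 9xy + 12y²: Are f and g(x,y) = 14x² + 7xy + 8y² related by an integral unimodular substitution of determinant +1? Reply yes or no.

D₁ = -399, D₂ = -399
f: reduced (well bottom): (10,-9,12) with a≤c, −a<b≤a
g: flip: (14,7,8)→(8,-7,14)
g: reduced (well bottom): (8,-7,14) with a≤c, −a<b≤a
reduced forms (10, -9, 12) vs (8, -7, 14) ⇒ inequivalent

no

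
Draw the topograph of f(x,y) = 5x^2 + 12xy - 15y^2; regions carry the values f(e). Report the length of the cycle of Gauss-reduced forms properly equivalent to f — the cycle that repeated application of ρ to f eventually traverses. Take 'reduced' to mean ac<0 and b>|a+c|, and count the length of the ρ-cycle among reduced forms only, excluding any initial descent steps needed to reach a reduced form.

D = 444, ⌊√D⌋ = 21
river: ρ → (-15,18,2)
river: ρ → (2,18,-15)
river: ρ → (-15,12,5)
river: ρ → (5,18,-6)
river: ρ → (-6,18,5)
river: ρ → (5,12,-15)
ρ-cycle length = 6 (tail of 0 descent steps not counted)

6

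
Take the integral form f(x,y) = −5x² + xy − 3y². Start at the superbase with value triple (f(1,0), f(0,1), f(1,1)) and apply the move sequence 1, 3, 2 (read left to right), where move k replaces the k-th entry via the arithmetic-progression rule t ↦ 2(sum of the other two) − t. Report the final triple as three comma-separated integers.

start (-5,-3,-7) = (f(1,0),f(0,1),f(1,1))
replace slot 1: 2·((-3)+(-7)) − (-5) = -15 → (-15,-3,-7)
replace slot 3: 2·((-15)+(-3)) − (-7) = -29 → (-15,-3,-29)
replace slot 2: 2·((-15)+(-29)) − (-3) = -85 → (-15,-85,-29)

-15,-85,-29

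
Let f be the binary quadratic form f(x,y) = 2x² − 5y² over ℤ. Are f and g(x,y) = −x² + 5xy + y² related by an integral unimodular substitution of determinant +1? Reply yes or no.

D₁ = 40, D₂ = 29
discriminants differ ⇒ not SL₂(ℤ)-equivalent

no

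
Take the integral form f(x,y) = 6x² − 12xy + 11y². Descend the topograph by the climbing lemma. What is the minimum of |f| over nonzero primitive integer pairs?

translate: b→0 (≡-12 mod 12), so (6,-12,11)→(6,0,5)
flip: (6,0,5)→(5,0,6)
reduced (well bottom): (5,0,6) with a≤c, −a<b≤a
well minimum = a = 5

5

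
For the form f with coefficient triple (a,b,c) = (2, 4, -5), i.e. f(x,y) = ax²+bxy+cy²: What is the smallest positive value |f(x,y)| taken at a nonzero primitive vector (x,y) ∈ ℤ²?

river: ρ → (-5,6,1)
river: ρ → (1,6,-5)
river: ρ → (-5,4,2)
river: ρ → (2,4,-5)
closes: descent 0, river 4
min |a| on river = 1

1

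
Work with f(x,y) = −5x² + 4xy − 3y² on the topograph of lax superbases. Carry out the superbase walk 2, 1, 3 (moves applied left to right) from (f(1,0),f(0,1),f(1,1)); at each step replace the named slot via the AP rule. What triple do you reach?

start (-5,-3,-4) = (f(1,0),f(0,1),f(1,1))
replace slot 2: 2·((-5)+(-4)) − (-3) = -15 → (-5,-15,-4)
replace slot 1: 2·((-15)+(-4)) − (-5) = -33 → (-33,-15,-4)
replace slot 3: 2·((-33)+(-15)) − (-4) = -92 → (-33,-15,-92)

-33,-15,-92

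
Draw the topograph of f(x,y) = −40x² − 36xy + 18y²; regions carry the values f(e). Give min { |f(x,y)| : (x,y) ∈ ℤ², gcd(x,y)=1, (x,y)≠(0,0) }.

descent: ρ → (18,36,-40)  [lands on river]
river: ρ → (-40,44,14)
river: ρ → (14,40,-46)
river: ρ → (-46,52,8)
river: ρ → (8,60,-18)
river: ρ → (-18,48,26)
river: ρ → (26,56,-10)
river: ρ → (-10,64,2)
river: ρ → (2,64,-10)
river: ρ → (-10,56,26)
river: ρ → (26,48,-18)
river: ρ → (-18,60,8)
river: ρ → (8,52,-46)
river: ρ → (-46,40,14)
river: ρ → (14,44,-40)
river: ρ → (-40,36,18)
closes: descent 1, river 16
min |a| on river = 2

2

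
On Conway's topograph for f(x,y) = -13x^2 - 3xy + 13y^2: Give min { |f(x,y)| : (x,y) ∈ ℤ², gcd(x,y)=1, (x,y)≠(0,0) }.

descent: ρ → (13,3,-13)  [lands on river]
river: ρ → (-13,23,3)
river: ρ → (3,25,-5)
river: ρ → (-5,25,3)
river: ρ → (3,23,-13)
river: ρ → (-13,3,13)
river: ρ → (13,23,-3)
river: ρ → (-3,25,5)
river: ρ → (5,25,-3)
river: ρ → (-3,23,13)
closes: descent 1, river 10
min |a| on river = 3

3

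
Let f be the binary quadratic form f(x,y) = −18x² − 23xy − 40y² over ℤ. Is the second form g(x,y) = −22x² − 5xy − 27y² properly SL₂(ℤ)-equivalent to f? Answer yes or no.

D₁ = -2351, D₂ = -2351
f is negative-definite; reduce −f:
−f: translate: b→-13 (≡23 mod 36), so (18,23,40)→(18,-13,35)
−f: reduced (well bottom): (18,-13,35) with a≤c, −a<b≤a
flip sign back: reduced form of f is (-18,13,-35)
g is negative-definite; reduce −g:
−g: reduced (well bottom): (22,5,27) with a≤c, −a<b≤a
flip sign back: reduced form of g is (-22,-5,-27)
reduced forms (-18, 13, -35) vs (-22, -5, -27) ⇒ inequivalent

no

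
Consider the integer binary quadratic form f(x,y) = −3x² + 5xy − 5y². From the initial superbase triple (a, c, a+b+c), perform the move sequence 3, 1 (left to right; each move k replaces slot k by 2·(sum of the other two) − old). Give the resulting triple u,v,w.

start (-3,-5,-3) = (f(1,0),f(0,1),f(1,1))
replace slot 3: 2·((-3)+(-5)) − (-3) = -13 → (-3,-5,-13)
replace slot 1: 2·((-5)+(-13)) − (-3) = -33 → (-33,-5,-13)

-33,-5,-13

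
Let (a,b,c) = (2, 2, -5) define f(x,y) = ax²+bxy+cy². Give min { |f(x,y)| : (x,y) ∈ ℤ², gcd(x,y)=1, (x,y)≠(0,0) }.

descent: ρ → (-5,-2,2)
descent: ρ → (2,6,-1)  [lands on river]
river: ρ → (-1,6,2)
closes: descent 2, river 2
min |a| on river = 1

1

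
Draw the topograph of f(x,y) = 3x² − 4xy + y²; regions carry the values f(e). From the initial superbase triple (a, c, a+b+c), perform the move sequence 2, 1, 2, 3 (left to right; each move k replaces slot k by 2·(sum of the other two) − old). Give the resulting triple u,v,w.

start (3,1,0) = (f(1,0),f(0,1),f(1,1))
replace slot 2: 2·(3+0) − 1 = 5 → (3,5,0)
replace slot 1: 2·(5+0) − 3 = 7 → (7,5,0)
replace slot 2: 2·(7+0) − 5 = 9 → (7,9,0)
replace slot 3: 2·(7+9) − 0 = 32 → (7,9,32)

7,9,32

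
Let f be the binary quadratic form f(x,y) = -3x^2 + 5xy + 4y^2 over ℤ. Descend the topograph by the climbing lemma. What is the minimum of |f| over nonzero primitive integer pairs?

river: ρ → (4,3,-4)
river: ρ → (-4,5,3)
river: ρ → (3,7,-2)
river: ρ → (-2,5,6)
river: ρ → (6,7,-1)
river: ρ → (-1,7,6)
river: ρ → (6,5,-2)
river: ρ → (-2,7,3)
river: ρ → (3,5,-4)
river: ρ → (-4,3,4)
river: ρ → (4,5,-3)
river: ρ → (-3,7,2)
river: ρ → (2,5,-6)
river: ρ → (-6,7,1)
river: ρ → (1,7,-6)
river: ρ → (-6,5,2)
river: ρ → (2,7,-3)
river: ρ → (-3,5,4)
closes: descent 0, river 18
min |a| on river = 1

1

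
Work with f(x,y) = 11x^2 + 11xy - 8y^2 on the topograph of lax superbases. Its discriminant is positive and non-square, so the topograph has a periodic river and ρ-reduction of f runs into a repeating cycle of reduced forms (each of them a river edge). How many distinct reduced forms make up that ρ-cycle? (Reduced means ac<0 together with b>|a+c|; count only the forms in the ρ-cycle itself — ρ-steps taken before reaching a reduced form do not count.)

D = 473, ⌊√D⌋ = 21
river: ρ → (-8,21,1)
river: ρ → (1,21,-8)
river: ρ → (-8,11,11)
river: ρ → (11,11,-8)
ρ-cycle length = 4 (tail of 0 descent steps not counted)

4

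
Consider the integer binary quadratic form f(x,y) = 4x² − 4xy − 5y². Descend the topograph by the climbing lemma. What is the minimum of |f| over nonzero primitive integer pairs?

descent: ρ → (-5,4,4)  [lands on river]
river: ρ → (4,4,-5)
river: ρ → (-5,6,3)
river: ρ → (3,6,-5)
closes: descent 1, river 4
min |a| on river = 3

3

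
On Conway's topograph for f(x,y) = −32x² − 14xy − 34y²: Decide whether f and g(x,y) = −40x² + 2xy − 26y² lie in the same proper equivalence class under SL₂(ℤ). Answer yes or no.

D₁ = -4156, D₂ = -4156
f is negative-definite; reduce −f:
−f: reduced (well bottom): (32,14,34) with a≤c, −a<b≤a
flip sign back: reduced form of f is (-32,-14,-34)
g is negative-definite; reduce −g:
−g: flip: (40,-2,26)→(26,2,40)
−g: reduced (well bottom): (26,2,40) with a≤c, −a<b≤a
flip sign back: reduced form of g is (-26,-2,-40)
reduced forms (-32, -14, -34) vs (-26, -2, -40) ⇒ inequivalent

no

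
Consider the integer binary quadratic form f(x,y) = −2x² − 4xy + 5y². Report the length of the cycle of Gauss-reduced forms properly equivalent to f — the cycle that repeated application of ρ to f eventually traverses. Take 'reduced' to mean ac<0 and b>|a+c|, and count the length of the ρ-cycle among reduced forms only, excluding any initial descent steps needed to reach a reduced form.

D = 56, ⌊√D⌋ = 7
descent: ρ → (5,4,-2)  [lands on river]
river: ρ → (-2,4,5)
river: ρ → (5,6,-1)
river: ρ → (-1,6,5)
ρ-cycle length = 4 (tail of 1 descent step not counted)

4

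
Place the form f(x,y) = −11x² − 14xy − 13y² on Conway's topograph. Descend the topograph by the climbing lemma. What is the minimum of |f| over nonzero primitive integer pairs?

translate: b→-8 (≡14 mod 22), so (11,14,13)→(11,-8,10)
flip: (11,-8,10)→(10,8,11)
reduced (well bottom): (10,8,11) with a≤c, −a<b≤a
well minimum |f| = |-10| = 10 (negative-definite)

10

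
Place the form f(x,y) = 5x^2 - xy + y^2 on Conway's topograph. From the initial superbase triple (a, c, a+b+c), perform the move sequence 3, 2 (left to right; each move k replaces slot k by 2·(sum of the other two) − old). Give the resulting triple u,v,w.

start (5,1,5) = (f(1,0),f(0,1),f(1,1))
replace slot 3: 2·(5+1) − 5 = 7 → (5,1,7)
replace slot 2: 2·(5+7) − 1 = 23 → (5,23,7)

5,23,7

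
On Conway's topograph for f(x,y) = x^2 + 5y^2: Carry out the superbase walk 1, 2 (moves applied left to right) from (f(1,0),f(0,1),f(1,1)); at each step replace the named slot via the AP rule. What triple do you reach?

start (1,5,6) = (f(1,0),f(0,1),f(1,1))
replace slot 1: 2·(5+6) − 1 = 21 → (21,5,6)
replace slot 2: 2·(21+6) − 5 = 49 → (21,49,6)

21,49,6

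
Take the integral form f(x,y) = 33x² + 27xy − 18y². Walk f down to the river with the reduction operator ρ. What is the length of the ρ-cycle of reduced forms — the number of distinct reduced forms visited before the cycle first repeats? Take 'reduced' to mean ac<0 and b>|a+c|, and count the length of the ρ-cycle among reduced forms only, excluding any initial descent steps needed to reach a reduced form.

D = 3105, ⌊√D⌋ = 55
river: ρ → (-18,45,15)
river: ρ → (15,45,-18)
river: ρ → (-18,27,33)
river: ρ → (33,39,-12)
river: ρ → (-12,33,42)
river: ρ → (42,51,-3)
river: ρ → (-3,51,42)
river: ρ → (42,33,-12)
river: ρ → (-12,39,33)
river: ρ → (33,27,-18)
ρ-cycle length = 10 (tail of 0 descent steps not counted)

10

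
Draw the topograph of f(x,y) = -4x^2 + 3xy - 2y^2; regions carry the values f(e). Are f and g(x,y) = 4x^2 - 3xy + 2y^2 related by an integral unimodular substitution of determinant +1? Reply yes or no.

D₁ = -23, D₂ = -23
f is negative-definite; reduce −f:
−f: flip: (4,-3,2)→(2,3,4)
−f: translate: b→-1 (≡3 mod 4), so (2,3,4)→(2,-1,3)
−f: reduced (well bottom): (2,-1,3) with a≤c, −a<b≤a
flip sign back: reduced form of f is (-2,1,-3)
g: flip: (4,-3,2)→(2,3,4)
g: translate: b→-1 (≡3 mod 4), so (2,3,4)→(2,-1,3)
g: reduced (well bottom): (2,-1,3) with a≤c, −a<b≤a
reduced forms (-2, 1, -3) vs (2, -1, 3) ⇒ inequivalent

no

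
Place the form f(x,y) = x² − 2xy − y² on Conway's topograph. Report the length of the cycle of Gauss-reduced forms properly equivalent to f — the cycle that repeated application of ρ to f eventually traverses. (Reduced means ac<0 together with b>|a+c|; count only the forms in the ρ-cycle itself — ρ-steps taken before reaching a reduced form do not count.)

D = 8, ⌊√D⌋ = 2
descent: ρ → (-1,2,1)  [lands on river]
river: ρ → (1,2,-1)
ρ-cycle length = 2 (tail of 1 descent step not counted)

2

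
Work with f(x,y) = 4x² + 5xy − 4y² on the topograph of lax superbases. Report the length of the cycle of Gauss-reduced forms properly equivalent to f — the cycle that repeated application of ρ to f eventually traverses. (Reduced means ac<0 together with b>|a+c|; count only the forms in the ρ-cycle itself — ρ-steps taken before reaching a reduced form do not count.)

D = 89, ⌊√D⌋ = 9
river: ρ → (-4,3,5)
river: ρ → (5,7,-2)
river: ρ → (-2,9,1)
river: ρ → (1,9,-2)
river: ρ → (-2,7,5)
river: ρ → (5,3,-4)
river: ρ → (-4,5,4)
river: ρ → (4,3,-5)
river: ρ → (-5,7,2)
river: ρ → (2,9,-1)
river: ρ → (-1,9,2)
river: ρ → (2,7,-5)
river: ρ → (-5,3,4)
river: ρ → (4,5,-4)
ρ-cycle length = 14 (tail of 0 descent steps not counted)

14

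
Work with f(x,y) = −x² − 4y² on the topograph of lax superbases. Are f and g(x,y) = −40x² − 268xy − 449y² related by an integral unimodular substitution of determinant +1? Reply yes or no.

D₁ = -16, D₂ = -16
f is negative-definite; reduce −f:
−f: reduced (well bottom): (1,0,4) with a≤c, −a<b≤a
flip sign back: reduced form of f is (-1,0,-4)
g is negative-definite; reduce −g:
−g: translate: b→28 (≡268 mod 80), so (40,268,449)→(40,28,5)
−g: flip: (40,28,5)→(5,-28,40)
−g: translate: b→2 (≡-28 mod 10), so (5,-28,40)→(5,2,1)
−g: flip: (5,2,1)→(1,-2,5)
−g: translate: b→0 (≡-2 mod 2), so (1,-2,5)→(1,0,4)
−g: reduced (well bottom): (1,0,4) with a≤c, −a<b≤a
flip sign back: reduced form of g is (-1,0,-4)
reduced forms (-1, 0, -4) vs (-1, 0, -4) ⇒ equivalent

yes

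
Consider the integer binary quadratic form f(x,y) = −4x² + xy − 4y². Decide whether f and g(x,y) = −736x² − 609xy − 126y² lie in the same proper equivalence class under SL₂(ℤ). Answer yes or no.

D₁ = -63, D₂ = -63
f is negative-definite; reduce −f:
−f: flip: (4,-1,4)→(4,1,4)
−f: reduced (well bottom): (4,1,4) with a≤c, −a<b≤a
flip sign back: reduced form of f is (-4,-1,-4)
g is negative-definite; reduce −g:
−g: flip: (736,609,126)→(126,-609,736)
−g: translate: b→-105 (≡-609 mod 252), so (126,-609,736)→(126,-105,22)
−g: flip: (126,-105,22)→(22,105,126)
−g: translate: b→17 (≡105 mod 44), so (22,105,126)→(22,17,4)
−g: flip: (22,17,4)→(4,-17,22)
−g: translate: b→-1 (≡-17 mod 8), so (4,-17,22)→(4,-1,4)
−g: flip: (4,-1,4)→(4,1,4)
−g: reduced (well bottom): (4,1,4) with a≤c, −a<b≤a
flip sign back: reduced form of g is (-4,-1,-4)
reduced forms (-4, -1, -4) vs (-4, -1, -4) ⇒ equivalent

yes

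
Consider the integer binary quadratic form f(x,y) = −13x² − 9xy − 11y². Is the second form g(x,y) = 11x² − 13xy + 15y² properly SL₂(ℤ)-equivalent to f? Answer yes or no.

D₁ = -491, D₂ = -491
f is negative-definite; reduce −f:
−f: flip: (13,9,11)→(11,-9,13)
−f: reduced (well bottom): (11,-9,13) with a≤c, −a<b≤a
flip sign back: reduced form of f is (-11,9,-13)
g: translate: b→9 (≡-13 mod 22), so (11,-13,15)→(11,9,13)
g: reduced (well bottom): (11,9,13) with a≤c, −a<b≤a
reduced forms (-11, 9, -13) vs (11, 9, 13) ⇒ inequivalent

no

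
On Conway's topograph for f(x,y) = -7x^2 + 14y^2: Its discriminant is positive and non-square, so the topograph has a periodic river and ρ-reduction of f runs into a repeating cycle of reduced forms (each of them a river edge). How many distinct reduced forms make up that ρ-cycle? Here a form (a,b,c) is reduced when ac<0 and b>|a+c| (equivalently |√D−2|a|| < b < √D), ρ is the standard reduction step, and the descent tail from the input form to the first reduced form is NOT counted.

D = 392, ⌊√D⌋ = 19
descent: ρ → (14,0,-7)
descent: ρ → (-7,14,7)  [lands on river]
river: ρ → (7,14,-7)
ρ-cycle length = 2 (tail of 2 descent steps not counted)

2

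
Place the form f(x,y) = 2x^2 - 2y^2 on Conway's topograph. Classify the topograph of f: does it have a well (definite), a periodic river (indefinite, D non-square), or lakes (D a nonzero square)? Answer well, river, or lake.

D = b²−4ac = 0² − 4·2·(-2) = 16
D = 4² is a perfect square ⇒ form factors over ℤ ⇒ lakes

lake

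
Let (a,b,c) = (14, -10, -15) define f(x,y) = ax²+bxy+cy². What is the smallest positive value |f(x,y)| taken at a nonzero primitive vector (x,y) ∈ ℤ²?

descent: ρ → (-15,10,14)  [lands on river]
river: ρ → (14,18,-11)
river: ρ → (-11,26,6)
river: ρ → (6,22,-19)
river: ρ → (-19,16,9)
river: ρ → (9,20,-15)
closes: descent 1, river 6
min |a| on river = 6

6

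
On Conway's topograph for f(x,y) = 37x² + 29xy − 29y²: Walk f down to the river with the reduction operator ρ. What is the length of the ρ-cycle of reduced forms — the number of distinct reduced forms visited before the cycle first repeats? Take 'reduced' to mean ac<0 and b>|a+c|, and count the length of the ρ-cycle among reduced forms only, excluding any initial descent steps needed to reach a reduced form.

D = 5133, ⌊√D⌋ = 71
river: ρ → (-29,29,37)
river: ρ → (37,45,-21)
river: ρ → (-21,39,43)
river: ρ → (43,47,-17)
river: ρ → (-17,55,31)
river: ρ → (31,69,-3)
river: ρ → (-3,69,31)
river: ρ → (31,55,-17)
river: ρ → (-17,47,43)
river: ρ → (43,39,-21)
river: ρ → (-21,45,37)
river: ρ → (37,29,-29)
ρ-cycle length = 12 (tail of 0 descent steps not counted)

12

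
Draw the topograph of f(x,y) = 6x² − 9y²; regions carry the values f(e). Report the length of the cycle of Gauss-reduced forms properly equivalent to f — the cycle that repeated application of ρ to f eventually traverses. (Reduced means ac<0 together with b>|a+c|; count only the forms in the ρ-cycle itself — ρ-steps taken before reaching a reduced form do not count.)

D = 216, ⌊√D⌋ = 14
descent: ρ → (-9,0,6)
descent: ρ → (6,12,-3)  [lands on river]
river: ρ → (-3,12,6)
ρ-cycle length = 2 (tail of 2 descent steps not counted)

2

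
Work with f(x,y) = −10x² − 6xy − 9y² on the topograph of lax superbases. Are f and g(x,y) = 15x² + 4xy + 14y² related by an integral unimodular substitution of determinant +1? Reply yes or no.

D₁ = -324, D₂ = -824
discriminants differ ⇒ not SL₂(ℤ)-equivalent

no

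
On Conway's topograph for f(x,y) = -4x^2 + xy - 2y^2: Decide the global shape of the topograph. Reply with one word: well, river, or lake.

D = b²−4ac = 1² − 4·(-4)·(-2) = -31
D < 0 ⇒ definite ⇒ every region one sign ⇒ single well

well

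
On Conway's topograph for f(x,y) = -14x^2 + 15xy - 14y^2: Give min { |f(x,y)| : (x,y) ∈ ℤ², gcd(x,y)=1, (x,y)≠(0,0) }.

translate: b→13 (≡-15 mod 28), so (14,-15,14)→(14,13,13)
flip: (14,13,13)→(13,-13,14)
translate: b→13 (≡-13 mod 26), so (13,-13,14)→(13,13,14)
reduced (well bottom): (13,13,14) with a≤c, −a<b≤a
well minimum |f| = |-13| = 13 (negative-definite)

13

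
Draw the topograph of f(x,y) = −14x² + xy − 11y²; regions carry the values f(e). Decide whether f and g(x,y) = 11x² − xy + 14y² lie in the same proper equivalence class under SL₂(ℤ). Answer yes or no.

D₁ = -615, D₂ = -615
f is negative-definite; reduce −f:
−f: flip: (14,-1,11)→(11,1,14)
−f: reduced (well bottom): (11,1,14) with a≤c, −a<b≤a
flip sign back: reduced form of f is (-11,-1,-14)
g: reduced (well bottom): (11,-1,14) with a≤c, −a<b≤a
reduced forms (-11, -1, -14) vs (11, -1, 14) ⇒ inequivalent

no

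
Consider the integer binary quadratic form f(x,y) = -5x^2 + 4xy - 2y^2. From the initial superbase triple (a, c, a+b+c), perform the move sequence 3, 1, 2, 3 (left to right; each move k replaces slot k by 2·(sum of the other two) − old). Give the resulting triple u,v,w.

start (-5,-2,-3) = (f(1,0),f(0,1),f(1,1))
replace slot 3: 2·((-5)+(-2)) − (-3) = -11 → (-5,-2,-11)
replace slot 1: 2·((-2)+(-11)) − (-5) = -21 → (-21,-2,-11)
replace slot 2: 2·((-21)+(-11)) − (-2) = -62 → (-21,-62,-11)
replace slot 3: 2·((-21)+(-62)) − (-11) = -155 → (-21,-62,-155)

-21,-62,-155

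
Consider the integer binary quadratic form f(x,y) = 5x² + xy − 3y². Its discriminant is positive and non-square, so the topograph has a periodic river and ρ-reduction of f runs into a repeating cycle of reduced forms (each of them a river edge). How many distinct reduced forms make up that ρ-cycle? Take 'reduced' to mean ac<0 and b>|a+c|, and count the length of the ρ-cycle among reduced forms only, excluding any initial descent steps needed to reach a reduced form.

D = 61, ⌊√D⌋ = 7
descent: ρ → (-3,5,3)  [lands on river]
river: ρ → (3,7,-1)
river: ρ → (-1,7,3)
river: ρ → (3,5,-3)
river: ρ → (-3,7,1)
river: ρ → (1,7,-3)
ρ-cycle length = 6 (tail of 1 descent step not counted)

6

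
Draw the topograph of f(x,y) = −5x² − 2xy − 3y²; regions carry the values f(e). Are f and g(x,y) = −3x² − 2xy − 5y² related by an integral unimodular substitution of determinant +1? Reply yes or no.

D₁ = -56, D₂ = -56
f is negative-definite; reduce −f:
−f: flip: (5,2,3)→(3,-2,5)
−f: reduced (well bottom): (3,-2,5) with a≤c, −a<b≤a
flip sign back: reduced form of f is (-3,2,-5)
g is negative-definite; reduce −g:
−g: reduced (well bottom): (3,2,5) with a≤c, −a<b≤a
flip sign back: reduced form of g is (-3,-2,-5)
reduced forms (-3, 2, -5) vs (-3, -2, -5) ⇒ inequivalent

no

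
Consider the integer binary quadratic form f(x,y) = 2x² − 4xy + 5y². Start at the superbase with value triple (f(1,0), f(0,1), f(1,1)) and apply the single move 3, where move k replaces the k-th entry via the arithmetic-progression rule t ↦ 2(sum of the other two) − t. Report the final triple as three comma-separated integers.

start (2,5,3) = (f(1,0),f(0,1),f(1,1))
replace slot 3: 2·(2+5) − 3 = 11 → (2,5,11)

2,5,11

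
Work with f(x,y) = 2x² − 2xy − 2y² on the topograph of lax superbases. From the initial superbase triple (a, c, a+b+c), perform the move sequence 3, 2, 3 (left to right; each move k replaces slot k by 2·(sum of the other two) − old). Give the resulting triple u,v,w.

start (2,-2,-2) = (f(1,0),f(0,1),f(1,1))
replace slot 3: 2·(2+(-2)) − (-2) = 2 → (2,-2,2)
replace slot 2: 2·(2+2) − (-2) = 10 → (2,10,2)
replace slot 3: 2·(2+10) − 2 = 22 → (2,10,22)

2,10,22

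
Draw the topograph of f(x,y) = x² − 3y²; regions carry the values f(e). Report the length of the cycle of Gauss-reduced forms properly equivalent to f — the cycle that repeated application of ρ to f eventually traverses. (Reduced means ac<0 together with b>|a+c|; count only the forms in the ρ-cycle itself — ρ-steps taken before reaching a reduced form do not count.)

D = 12, ⌊√D⌋ = 3
descent: ρ → (-3,0,1)
descent: ρ → (1,2,-2)  [lands on river]
river: ρ → (-2,2,1)
ρ-cycle length = 2 (tail of 2 descent steps not counted)

2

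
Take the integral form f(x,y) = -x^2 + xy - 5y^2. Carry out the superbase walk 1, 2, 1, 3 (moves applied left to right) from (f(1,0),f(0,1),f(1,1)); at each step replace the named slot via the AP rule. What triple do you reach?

start (-1,-5,-5) = (f(1,0),f(0,1),f(1,1))
replace slot 1: 2·((-5)+(-5)) − (-1) = -19 → (-19,-5,-5)
replace slot 2: 2·((-19)+(-5)) − (-5) = -43 → (-19,-43,-5)
replace slot 1: 2·((-43)+(-5)) − (-19) = -77 → (-77,-43,-5)
replace slot 3: 2·((-77)+(-43)) − (-5) = -235 → (-77,-43,-235)

-77,-43,-235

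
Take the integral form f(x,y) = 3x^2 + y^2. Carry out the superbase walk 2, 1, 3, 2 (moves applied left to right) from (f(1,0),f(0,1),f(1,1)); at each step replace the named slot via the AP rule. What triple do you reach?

start (3,1,4) = (f(1,0),f(0,1),f(1,1))
replace slot 2: 2·(3+4) − 1 = 13 → (3,13,4)
replace slot 1: 2·(13+4) − 3 = 31 → (31,13,4)
replace slot 3: 2·(31+13) − 4 = 84 → (31,13,84)
replace slot 2: 2·(31+84) − 13 = 217 → (31,217,84)

31,217,84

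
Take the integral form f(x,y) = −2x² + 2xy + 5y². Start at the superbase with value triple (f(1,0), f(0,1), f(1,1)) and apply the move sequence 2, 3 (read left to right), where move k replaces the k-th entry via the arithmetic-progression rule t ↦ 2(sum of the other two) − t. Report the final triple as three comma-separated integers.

start (-2,5,5) = (f(1,0),f(0,1),f(1,1))
replace slot 2: 2·((-2)+5) − 5 = 1 → (-2,1,5)
replace slot 3: 2·((-2)+1) − 5 = -7 → (-2,1,-7)

-2,1,-7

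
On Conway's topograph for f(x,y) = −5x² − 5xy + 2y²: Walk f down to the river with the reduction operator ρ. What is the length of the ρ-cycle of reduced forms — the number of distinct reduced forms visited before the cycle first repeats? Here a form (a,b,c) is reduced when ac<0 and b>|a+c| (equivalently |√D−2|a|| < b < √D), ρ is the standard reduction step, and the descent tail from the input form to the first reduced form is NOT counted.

D = 65, ⌊√D⌋ = 8
descent: ρ → (2,5,-5)  [lands on river]
river: ρ → (-5,5,2)
river: ρ → (2,7,-2)
river: ρ → (-2,5,5)
river: ρ → (5,5,-2)
river: ρ → (-2,7,2)
ρ-cycle length = 6 (tail of 1 descent step not counted)

6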